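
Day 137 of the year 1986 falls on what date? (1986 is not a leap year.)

January has 31 days (137 − 31 = 106 remain).
February has 28 days (106 − 28 = 78 remain).
March has 31 days (78 − 31 = 47 remain).
April has 30 days (47 − 30 = 17 remain).
17 into May → May 17.

May 17, 1986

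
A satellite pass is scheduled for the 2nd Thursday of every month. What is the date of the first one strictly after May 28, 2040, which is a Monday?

May 2040 starts on a Tuesday; its first Thursday is the 3rd, so the 2nd Thursday is the 10th — May 10, 2040.
That is not after May 28, 2040, so look at June 2040.
June 2040 starts on a Friday; its first Thursday is the 7th, so the 2nd Thursday is the 14th — June 14, 2040.

June 14, 2040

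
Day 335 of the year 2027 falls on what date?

Dec 1, 2027

Jan has 31 days (335 − 31 = 304 remain).
Feb has 28 days (304 − 28 = 276 remain).
Mar has 31 days (276 − 31 = 245 remain).
Apr has 30 days (245 − 30 = 215 remain).
May has 31 days (215 − 31 = 184 remain).
Jun has 30 days (184 − 30 = 154 remain).
Jul has 31 days (154 − 31 = 123 remain).
Aug has 31 days (123 − 31 = 92 remain).
Sep has 30 days (92 − 30 = 62 remain).
Oct has 31 days (62 − 31 = 31 remain).
Nov has 30 days (31 − 30 = 1 remain).
1 into Dec → Dec 1.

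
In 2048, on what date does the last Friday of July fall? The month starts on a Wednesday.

July 31, 2048

July 2048 begins on a Wednesday, so the first Friday is July 3 (2 days later).
July 2048 has 31 days. Adding weeks: 3, 10, 17, 24, 31 — the last one ≤ 31 is the 31st.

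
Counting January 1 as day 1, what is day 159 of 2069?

8 June 2069

January has 31 days (159 − 31 = 128 remain).
February has 28 days (128 − 28 = 100 remain).
March has 31 days (100 − 31 = 69 remain).
April has 30 days (69 − 30 = 39 remain).
May has 31 days (39 − 31 = 8 remain).
8 into June → June 8.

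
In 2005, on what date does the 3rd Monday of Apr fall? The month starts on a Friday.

Apr 2005 begins on a Friday, so the first Monday is Apr 4 (3 days later).
The 3rd Monday is 2 weeks later: 4 + 14 = 18.

Apr 18, 2005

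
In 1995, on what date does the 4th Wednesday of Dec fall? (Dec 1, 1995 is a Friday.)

Dec 1995 begins on a Friday, so the first Wednesday is Dec 6 (5 days later).
The 4th Wednesday is 3 weeks later: 6 + 21 = 27.

Dec 27, 1995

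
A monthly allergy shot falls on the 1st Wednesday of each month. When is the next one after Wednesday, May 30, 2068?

Jun 6, 2068

May 2068 starts on a Tuesday, so its 1st Wednesday is May 2, 2068 (1 day in).
That is not after May 30, 2068, so look at Jun 2068.
Jun 2068 starts on a Friday, so its 1st Wednesday is Jun 6, 2068 (5 days in).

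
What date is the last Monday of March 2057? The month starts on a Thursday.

March 2057 begins on a Thursday, so the first Monday is March 5 (4 days later).
March 2057 has 31 days. Adding weeks: 5, 12, 19, 26 — the last one ≤ 31 is the 26th.

2057-03-26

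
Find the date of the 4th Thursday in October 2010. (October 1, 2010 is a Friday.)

2010-10-28

October 2010 begins on a Friday, so the first Thursday is October 7 (6 days later).
The 4th Thursday is 3 weeks later: 7 + 21 = 28.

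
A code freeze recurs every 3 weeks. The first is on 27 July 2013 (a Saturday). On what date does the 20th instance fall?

The 20th occurrence is 19 intervals after the first: 19 × 21 = 399 days after 27 July 2013.
July has 31 days — 4 days to the end of July leaves 395.
August has 31 days (364 left).
September has 30 days (334 left).
October has 31 days (303 left).
November has 30 days (273 left).
December has 31 days (242 left).
January has 31 days (211 left).
February has 28 days (183 left).
March has 31 days (152 left).
April has 30 days (122 left).
May has 31 days (91 left).
June has 30 days (61 left).
July has 31 days (30 left).
30 days into August → 30 August 2014.

30 August 2014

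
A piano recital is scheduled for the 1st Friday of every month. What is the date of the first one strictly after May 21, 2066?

May 2066 starts on a Saturday, so its 1st Friday is May 7, 2066 (6 days in).
That is not after May 21, 2066, so look at June 2066.
June 2066 starts on a Tuesday, so its 1st Friday is June 4, 2066 (3 days in).

June 4, 2066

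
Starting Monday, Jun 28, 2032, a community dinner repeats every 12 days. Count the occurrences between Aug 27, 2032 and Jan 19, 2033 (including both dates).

13

Occurrences land 12·i days after Jun 28, 2032 for i = 0, 1, 2, …
Aug 27, 2032 is 60 days after the start; 60 ÷ 12 = 5 remainder 0. First occurrence in the window: #6 on Aug 27, 2032 (5×12 = 60 days in).
Jan 19, 2033 is 205 days after the start; 205 ÷ 12 = 17 remainder 1. Last occurrence in the window: #18 on Jan 18, 2033.
Occurrences #6 through #18: 13 in total.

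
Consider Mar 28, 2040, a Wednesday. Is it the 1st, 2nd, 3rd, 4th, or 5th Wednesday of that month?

Day 28 falls in week ⌈28/7⌉ of the month.
Days 1–7 hold the 1st Wednesday, 8–14 the 2nd, 15–21 the 3rd, 22–28 the 4th, 29–31 the 5th.
28 is in the range for the 4th.

4th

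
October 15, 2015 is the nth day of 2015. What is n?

Days in months before October: 31 + 28 + 31 + 30 + 31 + 30 + 31 + 31 + 30 = 273.
Plus 15 days into October → day 288.

288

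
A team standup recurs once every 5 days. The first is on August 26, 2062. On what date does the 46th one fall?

April 8, 2063

The 46th occurrence is 45 intervals after the first: 45 × 5 = 225 days after August 26, 2062.
August has 31 days — 5 days to the end of August leaves 220.
September has 30 days (190 left).
October has 31 days (159 left).
November has 30 days (129 left).
December has 31 days (98 left).
January has 31 days (67 left).
February has 28 days (39 left).
March has 31 days (8 left).
8 days into April → April 8, 2063.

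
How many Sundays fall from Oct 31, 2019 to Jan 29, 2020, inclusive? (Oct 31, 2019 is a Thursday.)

13

Oct 31, 2019 is a Thursday; the first Sunday on or after it is Nov 3, 2019 (3 days later).
From Nov 3, 2019 to Jan 29, 2020: 27 + 31 + 29 = 87 days (rest of Nov, Dec, Jan).
87 ÷ 7 = 12 full weeks with remainder 3, so 12 more Sundays after the first → 13.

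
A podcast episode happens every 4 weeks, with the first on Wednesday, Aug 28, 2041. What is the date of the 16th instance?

Oct 22, 2042

The 16th occurrence is 15 intervals after the first: 15 × 28 = 420 days after Aug 28, 2041.
Aug has 31 days — 3 days to the end of Aug leaves 417.
From end of Aug to end of 2041 is 122 days (295 left).
Jan has 31 days (264 left).
Feb has 28 days (236 left).
Mar has 31 days (205 left).
Apr has 30 days (175 left).
May has 31 days (144 left).
Jun has 30 days (114 left).
Jul has 31 days (83 left).
Aug has 31 days (52 left).
Sep has 30 days (22 left).
22 days into Oct → Oct 22, 2042.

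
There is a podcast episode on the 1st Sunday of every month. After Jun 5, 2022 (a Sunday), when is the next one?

Jun 2022 starts on a Wednesday, so its 1st Sunday is Jun 5, 2022 (4 days in).
That is not after Jun 5, 2022, so look at Jul 2022.
Jul 2022 starts on a Friday, so its 1st Sunday is Jul 3, 2022 (2 days in).

Jul 3, 2022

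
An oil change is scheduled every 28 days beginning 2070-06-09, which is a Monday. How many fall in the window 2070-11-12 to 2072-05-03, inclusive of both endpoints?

19

Occurrences land 28·i days after 2070-06-09 for i = 0, 1, 2, …
2070-11-12 is 156 days after the start; 156 ÷ 28 = 5 remainder 16; since the remainder is 16, round up to i = 6. First occurrence in the window: #7 on 2070-11-24 (6×28 = 168 days in).
2072-05-03 is 694 days after the start; 694 ÷ 28 = 24 remainder 22. Last occurrence in the window: #25 on 2072-04-11.
Occurrences #7 through #25: 19 in total.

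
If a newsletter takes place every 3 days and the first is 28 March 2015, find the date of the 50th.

The 50th occurrence is 49 intervals after the first: 49 × 3 = 147 days after 28 March 2015.
March has 31 days — 3 days to the end of March leaves 144.
April has 30 days (114 left).
May has 31 days (83 left).
June has 30 days (53 left).
July has 31 days (22 left).
22 days into August → 22 August 2015.

22 August 2015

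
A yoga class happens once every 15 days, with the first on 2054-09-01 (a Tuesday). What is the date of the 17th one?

The 17th occurrence is 16 intervals after the first: 16 × 15 = 240 days after 2054-09-01.
September has 30 days — 29 days to the end of September leaves 211.
October has 31 days (180 left).
November has 30 days (150 left).
December has 31 days (119 left).
January has 31 days (88 left).
February has 28 days (60 left).
March has 31 days (29 left).
29 days into April → 2055-04-29.

2055-04-29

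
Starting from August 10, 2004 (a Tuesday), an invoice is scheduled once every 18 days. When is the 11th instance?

The 11th occurrence is 10 intervals after the first: 10 × 18 = 180 days after August 10, 2004.
August has 31 days — 21 days to the end of August leaves 159.
September has 30 days (129 left).
October has 31 days (98 left).
November has 30 days (68 left).
December has 31 days (37 left).
January has 31 days (6 left).
6 days into February → February 6, 2005.

February 6, 2005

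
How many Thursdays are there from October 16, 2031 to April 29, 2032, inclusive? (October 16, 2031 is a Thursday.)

29

October 16, 2031 is a Thursday; the first Thursday on or after it is October 16, 2031.
From October 16, 2031 to April 29, 2032: 15 + 30 + 31 + 31 + 29 + 31 + 29 = 196 days (rest of October, November, December, January, February, March, April).
196 ÷ 7 = 28 full weeks with remainder 0, so 28 more Thursdays after the first → 29.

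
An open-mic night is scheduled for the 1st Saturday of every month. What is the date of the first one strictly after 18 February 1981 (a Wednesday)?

7 March 1981

February 1981 starts on a Sunday, so its 1st Saturday is 7 February 1981 (6 days in).
That is not after 18 February 1981, so look at March 1981.
March 1981 starts on a Sunday, so its 1st Saturday is 7 March 1981 (6 days in).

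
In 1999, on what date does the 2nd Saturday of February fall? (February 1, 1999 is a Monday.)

February 1999 begins on a Monday, so the first Saturday is February 6 (5 days later).
The 2nd Saturday is 1 weeks later: 6 + 7 = 13.

1999-02-13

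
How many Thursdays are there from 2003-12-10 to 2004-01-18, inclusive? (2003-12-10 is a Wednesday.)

2003-12-10 is a Wednesday; the first Thursday on or after it is 2003-12-11 (1 day later).
From 2003-12-11 to 2004-01-18: 20 + 18 = 38 days (rest of December, January).
38 ÷ 7 = 5 full weeks with remainder 3, so 5 more Thursdays after the first → 6.

6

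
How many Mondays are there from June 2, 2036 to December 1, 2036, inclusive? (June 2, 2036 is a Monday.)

27

June 2, 2036 is a Monday; the first Monday on or after it is June 2, 2036.
From June 2, 2036 to December 1, 2036: 28 + 31 + 31 + 30 + 31 + 30 + 1 = 182 days (rest of June, July, August, September, October, November, December).
182 ÷ 7 = 26 full weeks with remainder 0, so 26 more Mondays after the first → 27.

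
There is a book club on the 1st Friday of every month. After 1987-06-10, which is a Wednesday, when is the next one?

1987-07-03

June 1987 starts on a Monday, so its 1st Friday is 1987-06-05 (4 days in).
That is not after 1987-06-10, so look at July 1987.
July 1987 starts on a Wednesday, so its 1st Friday is 1987-07-03 (2 days in).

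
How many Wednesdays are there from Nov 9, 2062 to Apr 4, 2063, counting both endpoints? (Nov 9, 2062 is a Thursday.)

Nov 9, 2062 is a Thursday; the first Wednesday on or after it is Nov 15, 2062 (6 days later).
From Nov 15, 2062 to Apr 4, 2063: 15 + 31 + 31 + 28 + 31 + 4 = 140 days (rest of Nov, Dec, Jan, Feb, Mar, Apr).
140 ÷ 7 = 20 full weeks with remainder 0, so 20 more Wednesdays after the first → 21.

21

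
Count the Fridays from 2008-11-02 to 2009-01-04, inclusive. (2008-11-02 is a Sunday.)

2008-11-02 is a Sunday; the first Friday on or after it is 2008-11-07 (5 days later).
From 2008-11-07 to 2009-01-04: 23 + 31 + 4 = 58 days (rest of November, December, January).
58 ÷ 7 = 8 full weeks with remainder 2, so 8 more Fridays after the first → 9.

9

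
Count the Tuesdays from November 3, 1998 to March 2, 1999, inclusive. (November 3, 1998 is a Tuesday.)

November 3, 1998 is a Tuesday; the first Tuesday on or after it is November 3, 1998.
From November 3, 1998 to March 2, 1999: 27 + 31 + 31 + 28 + 2 = 119 days (rest of November, December, January, February, March).
119 ÷ 7 = 17 full weeks with remainder 0, so 17 more Tuesdays after the first → 18.

18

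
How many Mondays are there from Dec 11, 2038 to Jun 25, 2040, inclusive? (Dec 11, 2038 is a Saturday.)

Dec 11, 2038 is a Saturday; the first Monday on or after it is Dec 13, 2038 (2 days later).
From Dec 13, 2038 to Jun 25, 2040: 18 + 365 + 177 = 560 days (rest of 2038, 2039, to Jun 25, 2040 in 2040).
560 ÷ 7 = 80 full weeks with remainder 0, so 80 more Mondays after the first → 81.

81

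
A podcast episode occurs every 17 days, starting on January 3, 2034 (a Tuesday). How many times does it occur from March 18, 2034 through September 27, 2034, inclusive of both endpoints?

11

Occurrences land 17·i days after January 3, 2034 for i = 0, 1, 2, …
March 18, 2034 is 74 days after the start; 74 ÷ 17 = 4 remainder 6; since the remainder is 6, round up to i = 5. First occurrence in the window: #6 on March 29, 2034 (5×17 = 85 days in).
September 27, 2034 is 267 days after the start; 267 ÷ 17 = 15 remainder 12. Last occurrence in the window: #16 on September 15, 2034.
Occurrences #6 through #16: 11 in total.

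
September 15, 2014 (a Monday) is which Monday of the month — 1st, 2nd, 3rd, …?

3rd

Day 15 falls in week ⌈15/7⌉ of the month.
Days 1–7 hold the 1st Monday, 8–14 the 2nd, 15–21 the 3rd, 22–28 the 4th, 29–31 the 5th.
15 is in the range for the 3rd.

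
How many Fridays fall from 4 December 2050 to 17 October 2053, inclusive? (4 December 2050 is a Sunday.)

150

4 December 2050 is a Sunday; the first Friday on or after it is 9 December 2050 (5 days later).
From 9 December 2050 to 17 October 2053: 22 + 365 + 366 + 290 = 1043 days (rest of 2050, 2051, 2052, to 17 October 2053 in 2053).
1043 ÷ 7 = 149 full weeks with remainder 0, so 149 more Fridays after the first → 150.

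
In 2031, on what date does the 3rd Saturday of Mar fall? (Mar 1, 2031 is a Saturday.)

Mar 2031 begins on a Saturday, so the first Saturday is Mar 1.
The 3rd Saturday is 2 weeks later: 1 + 14 = 15.

Mar 15, 2031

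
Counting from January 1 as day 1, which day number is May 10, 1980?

Days in months before May: 31 + 29 + 31 + 30 = 121.
Plus 10 days into May → day 131.

131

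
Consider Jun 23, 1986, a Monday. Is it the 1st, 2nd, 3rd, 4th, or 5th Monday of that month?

Day 23 falls in week ⌈23/7⌉ of the month.
Days 1–7 hold the 1st Monday, 8–14 the 2nd, 15–21 the 3rd, 22–28 the 4th, 29–31 the 5th.
23 is in the range for the 4th.

4th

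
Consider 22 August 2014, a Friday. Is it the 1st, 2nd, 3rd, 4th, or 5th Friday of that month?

4th

Day 22 falls in week ⌈22/7⌉ of the month.
Days 1–7 hold the 1st Friday, 8–14 the 2nd, 15–21 the 3rd, 22–28 the 4th, 29–31 the 5th.
22 is in the range for the 4th.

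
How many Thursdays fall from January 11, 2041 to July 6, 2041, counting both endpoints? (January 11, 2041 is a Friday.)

January 11, 2041 is a Friday; the first Thursday on or after it is January 17, 2041 (6 days later).
From January 17, 2041 to July 6, 2041: 14 + 28 + 31 + 30 + 31 + 30 + 6 = 170 days (rest of January, February, March, April, May, June, July).
170 ÷ 7 = 24 full weeks with remainder 2, so 24 more Thursdays after the first → 25.

25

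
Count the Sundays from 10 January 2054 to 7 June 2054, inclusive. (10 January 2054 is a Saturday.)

22

10 January 2054 is a Saturday; the first Sunday on or after it is 11 January 2054 (1 day later).
From 11 January 2054 to 7 June 2054: 20 + 28 + 31 + 30 + 31 + 7 = 147 days (rest of January, February, March, April, May, June).
147 ÷ 7 = 21 full weeks with remainder 0, so 21 more Sundays after the first → 22.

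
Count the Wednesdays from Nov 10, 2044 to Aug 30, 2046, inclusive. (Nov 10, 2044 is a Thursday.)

Nov 10, 2044 is a Thursday; the first Wednesday on or after it is Nov 16, 2044 (6 days later).
From Nov 16, 2044 to Aug 30, 2046: 45 + 365 + 242 = 652 days (rest of 2044, 2045, to Aug 30, 2046 in 2046).
652 ÷ 7 = 93 full weeks with remainder 1, so 93 more Wednesdays after the first → 94.

94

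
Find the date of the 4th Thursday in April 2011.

The first Thursday of April 2011 is April 7.
The 4th Thursday is 3 weeks later: 7 + 21 = 28.

April 28, 2011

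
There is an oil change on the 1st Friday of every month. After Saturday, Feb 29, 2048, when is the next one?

Mar 6, 2048

Feb 2048 starts on a Saturday, so its 1st Friday is Feb 7, 2048 (6 days in).
That is not after Feb 29, 2048, so look at Mar 2048.
Mar 2048 starts on a Sunday, so its 1st Friday is Mar 6, 2048 (5 days in).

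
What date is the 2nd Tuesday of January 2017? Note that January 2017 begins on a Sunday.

10 January 2017

January 2017 begins on a Sunday, so the first Tuesday is January 3 (2 days later).
The 2nd Tuesday is 1 weeks later: 3 + 7 = 10.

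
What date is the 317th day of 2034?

January has 31 days (317 − 31 = 286 remain).
February has 28 days (286 − 28 = 258 remain).
March has 31 days (258 − 31 = 227 remain).
April has 30 days (227 − 30 = 197 remain).
May has 31 days (197 − 31 = 166 remain).
June has 30 days (166 − 30 = 136 remain).
July has 31 days (136 − 31 = 105 remain).
August has 31 days (105 − 31 = 74 remain).
September has 30 days (74 − 30 = 44 remain).
October has 31 days (44 − 31 = 13 remain).
13 into November → November 13.

November 13, 2034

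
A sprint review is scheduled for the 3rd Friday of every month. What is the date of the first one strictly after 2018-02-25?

2018-03-16

February 2018 starts on a Thursday; its first Friday is the 2nd, so the 3rd Friday is the 16th — 2018-02-16.
That is not after 2018-02-25, so look at March 2018.
March 2018 starts on a Thursday; its first Friday is the 2nd, so the 3rd Friday is the 16th — 2018-03-16.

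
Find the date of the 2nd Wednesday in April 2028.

April 12, 2028

April 2028 begins on a Saturday, so the first Wednesday is April 5 (4 days later).
The 2nd Wednesday is 1 weeks later: 5 + 7 = 12.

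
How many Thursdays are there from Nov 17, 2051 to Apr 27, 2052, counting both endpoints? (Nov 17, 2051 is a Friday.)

23

Nov 17, 2051 is a Friday; the first Thursday on or after it is Nov 23, 2051 (6 days later).
From Nov 23, 2051 to Apr 27, 2052: 7 + 31 + 31 + 29 + 31 + 27 = 156 days (rest of Nov, Dec, Jan, Feb, Mar, Apr).
156 ÷ 7 = 22 full weeks with remainder 2, so 22 more Thursdays after the first → 23.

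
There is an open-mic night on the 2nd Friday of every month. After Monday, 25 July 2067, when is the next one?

12 August 2067

July 2067 starts on a Friday; its first Friday is the 1st, so the 2nd Friday is the 8th — 8 July 2067.
That is not after 25 July 2067, so look at August 2067.
August 2067 starts on a Monday; its first Friday is the 5th, so the 2nd Friday is the 12th — 12 August 2067.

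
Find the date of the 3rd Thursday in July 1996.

July 1996 begins on a Monday, so the first Thursday is July 4 (3 days later).
The 3rd Thursday is 2 weeks later: 4 + 14 = 18.

July 18, 1996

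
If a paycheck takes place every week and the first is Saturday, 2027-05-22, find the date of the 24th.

2027-10-30

The 24th occurrence is 23 intervals after the first: 23 × 7 = 161 days after 2027-05-22.
May has 31 days — 9 days to the end of May leaves 152.
June has 30 days (122 left).
July has 31 days (91 left).
August has 31 days (60 left).
September has 30 days (30 left).
30 days into October → 2027-10-30.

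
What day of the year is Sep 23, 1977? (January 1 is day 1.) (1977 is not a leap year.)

Days in months before Sep: 31 + 28 + 31 + 30 + 31 + 30 + 31 + 31 = 243.
Plus 23 days into Sep → day 266.

266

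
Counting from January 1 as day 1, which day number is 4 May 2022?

124

Days in months before May: 31 + 28 + 31 + 30 = 120.
Plus 4 days into May → day 124.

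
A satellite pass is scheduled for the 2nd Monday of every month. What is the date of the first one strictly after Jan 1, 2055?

Jan 11, 2055

Jan 2055 starts on a Friday; its first Monday is the 4th, so the 2nd Monday is the 11th — Jan 11, 2055.
Jan 11, 2055 is after Jan 1, 2055, so that is the next one.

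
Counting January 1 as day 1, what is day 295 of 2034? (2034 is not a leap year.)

October 22, 2034

January has 31 days (295 − 31 = 264 remain).
February has 28 days (264 − 28 = 236 remain).
March has 31 days (236 − 31 = 205 remain).
April has 30 days (205 − 30 = 175 remain).
May has 31 days (175 − 31 = 144 remain).
June has 30 days (144 − 30 = 114 remain).
July has 31 days (114 − 31 = 83 remain).
August has 31 days (83 − 31 = 52 remain).
September has 30 days (52 − 30 = 22 remain).
22 into October → October 22.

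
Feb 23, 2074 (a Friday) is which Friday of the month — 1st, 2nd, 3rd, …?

4th

Day 23 falls in week ⌈23/7⌉ of the month.
Days 1–7 hold the 1st Friday, 8–14 the 2nd, 15–21 the 3rd, 22–28 the 4th, 29–31 the 5th.
23 is in the range for the 4th.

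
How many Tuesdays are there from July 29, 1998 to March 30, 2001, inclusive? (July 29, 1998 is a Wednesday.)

July 29, 1998 is a Wednesday; the first Tuesday on or after it is August 4, 1998 (6 days later).
From August 4, 1998 to March 30, 2001: 149 + 365 + 366 + 89 = 969 days (rest of 1998, 1999, 2000, to March 30, 2001 in 2001).
969 ÷ 7 = 138 full weeks with remainder 3, so 138 more Tuesdays after the first → 139.

139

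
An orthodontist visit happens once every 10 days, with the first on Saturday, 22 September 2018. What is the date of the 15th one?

9 February 2019

The 15th occurrence is 14 intervals after the first: 14 × 10 = 140 days after 22 September 2018.
September has 30 days — 8 days to the end of September leaves 132.
October has 31 days (101 left).
November has 30 days (71 left).
December has 31 days (40 left).
January has 31 days (9 left).
9 days into February → 9 February 2019.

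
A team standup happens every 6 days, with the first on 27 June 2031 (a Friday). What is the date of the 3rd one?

The 3rd occurrence is 2 intervals after the first: 2 × 6 = 12 days after 27 June 2031.
June has 30 days — 3 days to the end of June leaves 9.
9 days into July → 9 July 2031.

9 July 2031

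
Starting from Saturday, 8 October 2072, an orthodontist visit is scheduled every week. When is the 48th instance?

2 September 2073

The 48th occurrence is 47 intervals after the first: 47 × 7 = 329 days after 8 October 2072.
October has 31 days — 23 days to the end of October leaves 306.
November has 30 days (276 left).
December has 31 days (245 left).
January has 31 days (214 left).
February has 28 days (186 left).
March has 31 days (155 left).
April has 30 days (125 left).
May has 31 days (94 left).
June has 30 days (64 left).
July has 31 days (33 left).
August has 31 days (2 left).
2 days into September → 2 September 2073.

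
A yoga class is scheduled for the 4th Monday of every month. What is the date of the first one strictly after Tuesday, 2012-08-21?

2012-08-27

August 2012 starts on a Wednesday; its first Monday is the 6th, so the 4th Monday is the 27th — 2012-08-27.
2012-08-27 is after 2012-08-21, so that is the next one.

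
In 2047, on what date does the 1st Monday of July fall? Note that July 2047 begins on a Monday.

July 2047 begins on a Monday, so the first Monday is July 1.

1 July 2047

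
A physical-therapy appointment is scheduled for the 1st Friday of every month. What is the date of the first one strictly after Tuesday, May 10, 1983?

May 1983 starts on a Sunday, so its 1st Friday is May 6, 1983 (5 days in).
That is not after May 10, 1983, so look at June 1983.
June 1983 starts on a Wednesday, so its 1st Friday is June 3, 1983 (2 days in).

June 3, 1983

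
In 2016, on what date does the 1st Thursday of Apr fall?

The first Thursday of Apr 2016 is Apr 7.

Apr 7, 2016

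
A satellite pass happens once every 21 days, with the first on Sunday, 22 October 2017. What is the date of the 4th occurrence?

24 December 2017

The 4th occurrence is 3 intervals after the first: 3 × 21 = 63 days after 22 October 2017.
October has 31 days — 9 days to the end of October leaves 54.
November has 30 days (24 left).
24 days into December → 24 December 2017.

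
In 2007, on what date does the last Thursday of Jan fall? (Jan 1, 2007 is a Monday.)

Jan 2007 begins on a Monday, so the first Thursday is Jan 4 (3 days later).
Jan 2007 has 31 days. Adding weeks: 4, 11, 18, 25 — the last one ≤ 31 is the 25th.

Jan 25, 2007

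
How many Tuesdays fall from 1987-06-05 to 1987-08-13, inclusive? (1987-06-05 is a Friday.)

1987-06-05 is a Friday; the first Tuesday on or after it is 1987-06-09 (4 days later).
From 1987-06-09 to 1987-08-13: 21 + 31 + 13 = 65 days (rest of June, July, August).
65 ÷ 7 = 9 full weeks with remainder 2, so 9 more Tuesdays after the first → 10.

10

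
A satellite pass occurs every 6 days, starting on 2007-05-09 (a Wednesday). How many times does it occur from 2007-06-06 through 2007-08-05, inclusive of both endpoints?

Occurrences land 6·i days after 2007-05-09 for i = 0, 1, 2, …
2007-06-06 is 28 days after the start; 28 ÷ 6 = 4 remainder 4; since the remainder is 4, round up to i = 5. First occurrence in the window: #6 on 2007-06-08 (5×6 = 30 days in).
2007-08-05 is 88 days after the start; 88 ÷ 6 = 14 remainder 4. Last occurrence in the window: #15 on 2007-08-01.
Occurrences #6 through #15: 10 in total.

10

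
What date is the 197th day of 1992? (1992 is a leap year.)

15 July 1992

January has 31 days (197 − 31 = 166 remain).
February has 29 days (166 − 29 = 137 remain).
March has 31 days (137 − 31 = 106 remain).
April has 30 days (106 − 30 = 76 remain).
May has 31 days (76 − 31 = 45 remain).
June has 30 days (45 − 30 = 15 remain).
15 into July → July 15.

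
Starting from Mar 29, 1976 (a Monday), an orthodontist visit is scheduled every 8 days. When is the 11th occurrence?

The 11th occurrence is 10 intervals after the first: 10 × 8 = 80 days after Mar 29, 1976.
Mar has 31 days — 2 days to the end of Mar leaves 78.
Apr has 30 days (48 left).
May has 31 days (17 left).
17 days into Jun → Jun 17, 1976.

Jun 17, 1976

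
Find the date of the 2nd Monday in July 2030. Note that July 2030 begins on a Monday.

July 2030 begins on a Monday, so the first Monday is July 1.
The 2nd Monday is 1 weeks later: 1 + 7 = 8.

July 8, 2030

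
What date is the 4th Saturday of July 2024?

27 July 2024

The first Saturday of July 2024 is July 6.
The 4th Saturday is 3 weeks later: 6 + 21 = 27.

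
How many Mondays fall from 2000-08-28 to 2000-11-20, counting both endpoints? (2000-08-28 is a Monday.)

13

2000-08-28 is a Monday; the first Monday on or after it is 2000-08-28.
From 2000-08-28 to 2000-11-20: 3 + 30 + 31 + 20 = 84 days (rest of August, September, October, November).
84 ÷ 7 = 12 full weeks with remainder 0, so 12 more Mondays after the first → 13.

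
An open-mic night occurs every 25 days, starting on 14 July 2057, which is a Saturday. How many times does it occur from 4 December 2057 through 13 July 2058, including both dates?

9

Occurrences land 25·i days after 14 July 2057 for i = 0, 1, 2, …
4 December 2057 is 143 days after the start; 143 ÷ 25 = 5 remainder 18; since the remainder is 18, round up to i = 6. First occurrence in the window: #7 on 11 December 2057 (6×25 = 150 days in).
13 July 2058 is 364 days after the start; 364 ÷ 25 = 14 remainder 14. Last occurrence in the window: #15 on 29 June 2058.
Occurrences #7 through #15: 9 in total.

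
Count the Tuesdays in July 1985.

5

July 1, 1985 is a Monday; the first Tuesday on or after it is July 2, 1985 (1 day later).
From July 2, 1985 to July 31, 1985 is 31 − 2 = 29 days.
29 ÷ 7 = 4 full weeks with remainder 1, so 4 more Tuesdays after the first → 5.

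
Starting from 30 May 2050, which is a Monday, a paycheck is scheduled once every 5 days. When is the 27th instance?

The 27th occurrence is 26 intervals after the first: 26 × 5 = 130 days after 30 May 2050.
May has 31 days — 1 day to the end of May leaves 129.
June has 30 days (99 left).
July has 31 days (68 left).
August has 31 days (37 left).
September has 30 days (7 left).
7 days into October → 7 October 2050.

7 October 2050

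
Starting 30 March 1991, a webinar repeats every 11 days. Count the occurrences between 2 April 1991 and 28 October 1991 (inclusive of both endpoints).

19

Occurrences land 11·i days after 30 March 1991 for i = 0, 1, 2, …
2 April 1991 is 3 days after the start; 3 ÷ 11 = 0 remainder 3; since the remainder is 3, round up to i = 1. First occurrence in the window: #2 on 10 April 1991 (1×11 = 11 days in).
28 October 1991 is 212 days after the start; 212 ÷ 11 = 19 remainder 3. Last occurrence in the window: #20 on 25 October 1991.
Occurrences #2 through #20: 19 in total.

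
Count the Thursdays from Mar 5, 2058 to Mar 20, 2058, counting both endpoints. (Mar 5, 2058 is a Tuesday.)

Mar 5, 2058 is a Tuesday; the first Thursday on or after it is Mar 7, 2058 (2 days later).
From Mar 7, 2058 to Mar 20, 2058 is 20 − 7 = 13 days.
13 ÷ 7 = 1 full weeks with remainder 6, so 1 more Thursdays after the first → 2.

2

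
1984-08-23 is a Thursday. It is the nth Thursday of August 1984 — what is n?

4th

Day 23 falls in week ⌈23/7⌉ of the month.
Days 1–7 hold the 1st Thursday, 8–14 the 2nd, 15–21 the 3rd, 22–28 the 4th, 29–31 the 5th.
23 is in the range for the 4th.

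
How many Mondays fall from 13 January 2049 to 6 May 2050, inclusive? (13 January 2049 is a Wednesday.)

68

13 January 2049 is a Wednesday; the first Monday on or after it is 18 January 2049 (5 days later).
From 18 January 2049 to 6 May 2050: 347 + 126 = 473 days (rest of 2049, to 6 May 2050 in 2050).
473 ÷ 7 = 67 full weeks with remainder 4, so 67 more Mondays after the first → 68.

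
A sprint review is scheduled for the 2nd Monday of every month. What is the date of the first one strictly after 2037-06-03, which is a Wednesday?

June 2037 starts on a Monday; its first Monday is the 1st, so the 2nd Monday is the 8th — 2037-06-08.
2037-06-08 is after 2037-06-03, so that is the next one.

2037-06-08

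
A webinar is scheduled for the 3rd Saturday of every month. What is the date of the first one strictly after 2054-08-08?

2054-08-15

August 2054 starts on a Saturday; its first Saturday is the 1st, so the 3rd Saturday is the 15th — 2054-08-15.
2054-08-15 is after 2054-08-08, so that is the next one.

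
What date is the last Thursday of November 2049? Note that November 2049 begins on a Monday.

25 November 2049

November 2049 begins on a Monday, so the first Thursday is November 4 (3 days later).
November 2049 has 30 days. Adding weeks: 4, 11, 18, 25 — the last one ≤ 30 is the 25th.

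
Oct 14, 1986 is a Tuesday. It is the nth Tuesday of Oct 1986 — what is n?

2nd

Day 14 falls in week ⌈14/7⌉ of the month.
Days 1–7 hold the 1st Tuesday, 8–14 the 2nd, 15–21 the 3rd, 22–28 the 4th, 29–31 the 5th.
14 is in the range for the 2nd.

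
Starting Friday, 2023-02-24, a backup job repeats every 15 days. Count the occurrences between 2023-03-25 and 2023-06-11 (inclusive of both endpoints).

Occurrences land 15·i days after 2023-02-24 for i = 0, 1, 2, …
2023-03-25 is 29 days after the start; 29 ÷ 15 = 1 remainder 14; since the remainder is 14, round up to i = 2. First occurrence in the window: #3 on 2023-03-26 (2×15 = 30 days in).
2023-06-11 is 107 days after the start; 107 ÷ 15 = 7 remainder 2. Last occurrence in the window: #8 on 2023-06-09.
Occurrences #3 through #8: 6 in total.

6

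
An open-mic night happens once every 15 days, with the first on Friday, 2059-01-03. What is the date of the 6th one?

The 6th occurrence is 5 intervals after the first: 5 × 15 = 75 days after 2059-01-03.
January has 31 days — 28 days to the end of January leaves 47.
February has 28 days (19 left).
19 days into March → 2059-03-19.

2059-03-19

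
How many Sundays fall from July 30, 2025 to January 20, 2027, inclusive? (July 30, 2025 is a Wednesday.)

77

July 30, 2025 is a Wednesday; the first Sunday on or after it is August 3, 2025 (4 days later).
From August 3, 2025 to January 20, 2027: 150 + 365 + 20 = 535 days (rest of 2025, 2026, to January 20, 2027 in 2027).
535 ÷ 7 = 76 full weeks with remainder 3, so 76 more Sundays after the first → 77.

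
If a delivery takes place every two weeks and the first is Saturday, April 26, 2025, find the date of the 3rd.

May 24, 2025

The 3rd occurrence is 2 intervals after the first: 2 × 14 = 28 days after April 26, 2025.
April has 30 days — 4 days to the end of April leaves 24.
24 days into May → May 24, 2025.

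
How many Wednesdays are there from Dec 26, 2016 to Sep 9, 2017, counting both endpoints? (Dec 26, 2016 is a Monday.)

Dec 26, 2016 is a Monday; the first Wednesday on or after it is Dec 28, 2016 (2 days later).
From Dec 28, 2016 to Sep 9, 2017: 3 + 31 + 28 + 31 + 30 + 31 + 30 + 31 + 31 + 9 = 255 days (rest of Dec, Jan, Feb, Mar, Apr, May, Jun, Jul, Aug, Sep).
255 ÷ 7 = 36 full weeks with remainder 3, so 36 more Wednesdays after the first → 37.

37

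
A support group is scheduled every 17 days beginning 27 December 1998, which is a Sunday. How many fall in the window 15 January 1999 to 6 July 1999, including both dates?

Occurrences land 17·i days after 27 December 1998 for i = 0, 1, 2, …
15 January 1999 is 19 days after the start; 19 ÷ 17 = 1 remainder 2; since the remainder is 2, round up to i = 2. First occurrence in the window: #3 on 30 January 1999 (2×17 = 34 days in).
6 July 1999 is 191 days after the start; 191 ÷ 17 = 11 remainder 4. Last occurrence in the window: #12 on 2 July 1999.
Occurrences #3 through #12: 10 in total.

10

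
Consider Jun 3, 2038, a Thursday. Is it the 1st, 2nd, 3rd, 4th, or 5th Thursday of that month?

Day 3 falls in week ⌈3/7⌉ of the month.
Days 1–7 hold the 1st Thursday, 8–14 the 2nd, 15–21 the 3rd, 22–28 the 4th, 29–31 the 5th.
3 is in the range for the 1st.

1st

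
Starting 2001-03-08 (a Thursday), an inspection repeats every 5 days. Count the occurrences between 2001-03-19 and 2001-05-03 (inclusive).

9

Occurrences land 5·i days after 2001-03-08 for i = 0, 1, 2, …
2001-03-19 is 11 days after the start; 11 ÷ 5 = 2 remainder 1; since the remainder is 1, round up to i = 3. First occurrence in the window: #4 on 2001-03-23 (3×5 = 15 days in).
2001-05-03 is 56 days after the start; 56 ÷ 5 = 11 remainder 1. Last occurrence in the window: #12 on 2001-05-02.
Occurrences #4 through #12: 9 in total.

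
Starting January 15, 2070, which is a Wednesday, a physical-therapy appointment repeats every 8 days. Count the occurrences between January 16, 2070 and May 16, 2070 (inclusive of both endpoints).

Occurrences land 8·i days after January 15, 2070 for i = 0, 1, 2, …
January 16, 2070 is 1 day after the start; 1 ÷ 8 = 0 remainder 1; since the remainder is 1, round up to i = 1. First occurrence in the window: #2 on January 23, 2070 (1×8 = 8 days in).
May 16, 2070 is 121 days after the start; 121 ÷ 8 = 15 remainder 1. Last occurrence in the window: #16 on May 15, 2070.
Occurrences #2 through #16: 15 in total.

15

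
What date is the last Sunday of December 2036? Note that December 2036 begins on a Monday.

December 2036 begins on a Monday, so the first Sunday is December 7 (6 days later).
December 2036 has 31 days. Adding weeks: 7, 14, 21, 28 — the last one ≤ 31 is the 28th.

2036-12-28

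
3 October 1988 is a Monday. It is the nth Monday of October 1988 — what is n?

1st

Day 3 falls in week ⌈3/7⌉ of the month.
Days 1–7 hold the 1st Monday, 8–14 the 2nd, 15–21 the 3rd, 22–28 the 4th, 29–31 the 5th.
3 is in the range for the 1st.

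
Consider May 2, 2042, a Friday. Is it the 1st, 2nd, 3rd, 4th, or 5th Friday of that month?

Day 2 falls in week ⌈2/7⌉ of the month.
Days 1–7 hold the 1st Friday, 8–14 the 2nd, 15–21 the 3rd, 22–28 the 4th, 29–31 the 5th.
2 is in the range for the 1st.

1st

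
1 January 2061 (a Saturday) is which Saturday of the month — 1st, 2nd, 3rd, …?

1st

Day 1 falls in week ⌈1/7⌉ of the month.
Days 1–7 hold the 1st Saturday, 8–14 the 2nd, 15–21 the 3rd, 22–28 the 4th, 29–31 the 5th.
1 is in the range for the 1st.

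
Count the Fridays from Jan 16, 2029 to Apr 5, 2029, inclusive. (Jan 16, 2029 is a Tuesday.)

11

Jan 16, 2029 is a Tuesday; the first Friday on or after it is Jan 19, 2029 (3 days later).
From Jan 19, 2029 to Apr 5, 2029: 12 + 28 + 31 + 5 = 76 days (rest of Jan, Feb, Mar, Apr).
76 ÷ 7 = 10 full weeks with remainder 6, so 10 more Fridays after the first → 11.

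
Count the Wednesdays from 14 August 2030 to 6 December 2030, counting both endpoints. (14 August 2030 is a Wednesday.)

17

14 August 2030 is a Wednesday; the first Wednesday on or after it is 14 August 2030.
From 14 August 2030 to 6 December 2030: 17 + 30 + 31 + 30 + 6 = 114 days (rest of August, September, October, November, December).
114 ÷ 7 = 16 full weeks with remainder 2, so 16 more Wednesdays after the first → 17.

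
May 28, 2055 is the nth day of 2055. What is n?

148

Days in months before May: 31 + 28 + 31 + 30 = 120.
Plus 28 days into May → day 148.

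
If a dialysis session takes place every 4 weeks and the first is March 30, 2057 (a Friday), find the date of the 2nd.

April 27, 2057

The 2nd occurrence is 1 interval after the first: 1 × 28 = 28 days after March 30, 2057.
March has 31 days — 1 day to the end of March leaves 27.
27 days into April → April 27, 2057.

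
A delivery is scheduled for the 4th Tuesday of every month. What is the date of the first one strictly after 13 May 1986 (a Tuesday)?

May 1986 starts on a Thursday; its first Tuesday is the 6th, so the 4th Tuesday is the 27th — 27 May 1986.
27 May 1986 is after 13 May 1986, so that is the next one.

27 May 1986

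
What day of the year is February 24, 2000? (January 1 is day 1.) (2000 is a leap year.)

Days in months before February: 31 = 31.
Plus 24 days into February → day 55.

55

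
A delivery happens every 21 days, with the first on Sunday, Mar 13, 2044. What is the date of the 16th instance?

Jan 22, 2045

The 16th occurrence is 15 intervals after the first: 15 × 21 = 315 days after Mar 13, 2044.
Mar has 31 days — 18 days to the end of Mar leaves 297.
Apr has 30 days (267 left).
May has 31 days (236 left).
Jun has 30 days (206 left).
Jul has 31 days (175 left).
Aug has 31 days (144 left).
Sep has 30 days (114 left).
Oct has 31 days (83 left).
Nov has 30 days (53 left).
Dec has 31 days (22 left).
22 days into Jan → Jan 22, 2045.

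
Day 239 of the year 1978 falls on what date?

27 August 1978

January has 31 days (239 − 31 = 208 remain).
February has 28 days (208 − 28 = 180 remain).
March has 31 days (180 − 31 = 149 remain).
April has 30 days (149 − 30 = 119 remain).
May has 31 days (119 − 31 = 88 remain).
June has 30 days (88 − 30 = 58 remain).
July has 31 days (58 − 31 = 27 remain).
27 into August → August 27.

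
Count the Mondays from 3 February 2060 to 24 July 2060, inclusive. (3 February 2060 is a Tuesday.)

3 February 2060 is a Tuesday; the first Monday on or after it is 9 February 2060 (6 days later).
From 9 February 2060 to 24 July 2060: 20 + 31 + 30 + 31 + 30 + 24 = 166 days (rest of February, March, April, May, June, July).
166 ÷ 7 = 23 full weeks with remainder 5, so 23 more Mondays after the first → 24.

24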